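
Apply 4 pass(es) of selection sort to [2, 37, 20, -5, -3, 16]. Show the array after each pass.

Pass 1: Select minimum -5 at index 3, swap -> [-5, 37, 20, 2, -3, 16]
Pass 2: Select minimum -3 at index 4, swap -> [-5, -3, 20, 2, 37, 16]
Pass 3: Select minimum 2 at index 3, swap -> [-5, -3, 2, 20, 37, 16]
Pass 4: Select minimum 16 at index 5, swap -> [-5, -3, 2, 16, 37, 20]


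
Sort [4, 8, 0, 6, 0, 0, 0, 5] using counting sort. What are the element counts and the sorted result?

Count array: [4, 0, 0, 0, 1, 1, 1, 0, 1]
(count[i] = number of elements equal to i)
Cumulative count: [4, 4, 4, 4, 5, 6, 7, 7, 8]
Sorted: [0, 0, 0, 0, 4, 5, 6, 8]


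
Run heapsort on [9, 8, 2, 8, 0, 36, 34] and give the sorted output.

Build heap: [36, 8, 34, 8, 0, 2, 9]
Extract 36: [34, 8, 9, 8, 0, 2, 36]
Extract 34: [9, 8, 2, 8, 0, 34, 36]
Extract 9: [8, 8, 2, 0, 9, 34, 36]
Extract 8: [8, 0, 2, 8, 9, 34, 36]
Extract 8: [2, 0, 8, 8, 9, 34, 36]
Extract 2: [0, 2, 8, 8, 9, 34, 36]


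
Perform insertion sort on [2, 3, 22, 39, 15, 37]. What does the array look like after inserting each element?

First element 2 is already 'sorted'
Insert 3: shifted 0 elements -> [2, 3, 22, 39, 15, 37]
Insert 22: shifted 0 elements -> [2, 3, 22, 39, 15, 37]
Insert 39: shifted 0 elements -> [2, 3, 22, 39, 15, 37]
Insert 15: shifted 2 elements -> [2, 3, 15, 22, 39, 37]
Insert 37: shifted 1 elements -> [2, 3, 15, 22, 37, 39]


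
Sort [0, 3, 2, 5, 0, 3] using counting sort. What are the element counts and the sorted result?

Count array: [2, 0, 1, 2, 0, 1]
(count[i] = number of elements equal to i)
Cumulative count: [2, 2, 3, 5, 5, 6]
Sorted: [0, 0, 2, 3, 3, 5]


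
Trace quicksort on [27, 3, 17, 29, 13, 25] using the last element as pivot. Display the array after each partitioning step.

Partition 1: pivot=25 at index 3 -> [3, 17, 13, 25, 27, 29]
Partition 2: pivot=13 at index 1 -> [3, 13, 17, 25, 27, 29]
Partition 3: pivot=29 at index 5 -> [3, 13, 17, 25, 27, 29]


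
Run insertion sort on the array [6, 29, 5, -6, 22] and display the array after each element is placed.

First element 6 is already 'sorted'
Insert 29: shifted 0 elements -> [6, 29, 5, -6, 22]
Insert 5: shifted 2 elements -> [5, 6, 29, -6, 22]
Insert -6: shifted 3 elements -> [-6, 5, 6, 29, 22]
Insert 22: shifted 1 elements -> [-6, 5, 6, 22, 29]


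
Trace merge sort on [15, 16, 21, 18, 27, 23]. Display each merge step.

Divide and conquer:
  Merge [16] + [21] -> [16, 21]
  Merge [15] + [16, 21] -> [15, 16, 21]
  Merge [27] + [23] -> [23, 27]
  Merge [18] + [23, 27] -> [18, 23, 27]
  Merge [15, 16, 21] + [18, 23, 27] -> [15, 16, 18, 21, 23, 27]


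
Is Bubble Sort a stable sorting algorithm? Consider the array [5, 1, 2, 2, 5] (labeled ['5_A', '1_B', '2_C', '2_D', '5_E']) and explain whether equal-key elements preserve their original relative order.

Trace Bubble Sort on the labeled array (the key is the number; the letter only tracks identity):
  After pass 1: [1_B, 2_C, 2_D, 5_A, 5_E]
  After pass 2: [1_B, 2_C, 2_D, 5_A, 5_E] (no swaps, done)
Final order: [1_B, 2_C, 2_D, 5_A, 5_E]
Equal keys:
  value 2: originally 2_C, 2_D; after sorting 2_C, 2_D -> order preserved
  value 5: originally 5_A, 5_E; after sorting 5_A, 5_E -> order preserved
All equal keys kept their original relative order. Bubble Sort is stable: it only swaps adjacent elements when the left one is strictly greater, so equal keys never move past each other.
Answer: Stable


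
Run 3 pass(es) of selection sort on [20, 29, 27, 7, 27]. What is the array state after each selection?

Pass 1: Select minimum 7 at index 3, swap -> [7, 29, 27, 20, 27]
Pass 2: Select minimum 20 at index 3, swap -> [7, 20, 27, 29, 27]
Pass 3: Select minimum 27 at index 2, swap -> [7, 20, 27, 29, 27]


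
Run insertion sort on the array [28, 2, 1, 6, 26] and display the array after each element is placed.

First element 28 is already 'sorted'
Insert 2: shifted 1 elements -> [2, 28, 1, 6, 26]
Insert 1: shifted 2 elements -> [1, 2, 28, 6, 26]
Insert 6: shifted 1 elements -> [1, 2, 6, 28, 26]
Insert 26: shifted 1 elements -> [1, 2, 6, 26, 28]


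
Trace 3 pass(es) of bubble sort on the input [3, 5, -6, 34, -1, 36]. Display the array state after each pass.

After pass 1: [3, -6, 5, -1, 34, 36] (2 swaps)
After pass 2: [-6, 3, -1, 5, 34, 36] (2 swaps)
After pass 3: [-6, -1, 3, 5, 34, 36] (1 swaps)
Total swaps: 5


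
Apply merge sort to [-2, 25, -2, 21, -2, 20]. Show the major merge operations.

Divide and conquer:
  Merge [25] + [-2] -> [-2, 25]
  Merge [-2] + [-2, 25] -> [-2, -2, 25]
  Merge [-2] + [20] -> [-2, 20]
  Merge [21] + [-2, 20] -> [-2, 20, 21]
  Merge [-2, -2, 25] + [-2, 20, 21] -> [-2, -2, -2, 20, 21, 25]


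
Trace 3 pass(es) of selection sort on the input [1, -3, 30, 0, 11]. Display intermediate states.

Pass 1: Select minimum -3 at index 1, swap -> [-3, 1, 30, 0, 11]
Pass 2: Select minimum 0 at index 3, swap -> [-3, 0, 30, 1, 11]
Pass 3: Select minimum 1 at index 3, swap -> [-3, 0, 1, 30, 11]


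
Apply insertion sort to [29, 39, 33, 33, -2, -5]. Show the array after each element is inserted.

First element 29 is already 'sorted'
Insert 39: shifted 0 elements -> [29, 39, 33, 33, -2, -5]
Insert 33: shifted 1 elements -> [29, 33, 39, 33, -2, -5]
Insert 33: shifted 1 elements -> [29, 33, 33, 39, -2, -5]
Insert -2: shifted 4 elements -> [-2, 29, 33, 33, 39, -5]
Insert -5: shifted 5 elements -> [-5, -2, 29, 33, 33, 39]


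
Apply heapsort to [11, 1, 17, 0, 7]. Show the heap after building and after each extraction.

Build heap: [17, 7, 11, 0, 1]
Extract 17: [11, 7, 1, 0, 17]
Extract 11: [7, 0, 1, 11, 17]
Extract 7: [1, 0, 7, 11, 17]
Extract 1: [0, 1, 7, 11, 17]


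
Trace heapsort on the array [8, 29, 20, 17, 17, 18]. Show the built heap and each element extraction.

Build heap: [29, 17, 20, 8, 17, 18]
Extract 29: [20, 17, 18, 8, 17, 29]
Extract 20: [18, 17, 17, 8, 20, 29]
Extract 18: [17, 8, 17, 18, 20, 29]
Extract 17: [17, 8, 17, 18, 20, 29]
Extract 17: [8, 17, 17, 18, 20, 29]


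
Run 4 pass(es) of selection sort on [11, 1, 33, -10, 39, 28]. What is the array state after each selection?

Pass 1: Select minimum -10 at index 3, swap -> [-10, 1, 33, 11, 39, 28]
Pass 2: Select minimum 1 at index 1, swap -> [-10, 1, 33, 11, 39, 28]
Pass 3: Select minimum 11 at index 3, swap -> [-10, 1, 11, 33, 39, 28]
Pass 4: Select minimum 28 at index 5, swap -> [-10, 1, 11, 28, 39, 33]


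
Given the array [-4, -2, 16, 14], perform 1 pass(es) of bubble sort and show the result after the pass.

After pass 1: [-4, -2, 14, 16] (1 swaps)
Total swaps: 1


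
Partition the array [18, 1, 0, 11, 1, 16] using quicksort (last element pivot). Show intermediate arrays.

Partition 1: pivot=16 at index 4 -> [1, 0, 11, 1, 16, 18]
Partition 2: pivot=1 at index 2 -> [1, 0, 1, 11, 16, 18]
Partition 3: pivot=0 at index 0 -> [0, 1, 1, 11, 16, 18]


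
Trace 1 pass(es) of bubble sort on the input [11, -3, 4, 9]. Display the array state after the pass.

After pass 1: [-3, 4, 9, 11] (3 swaps)
Total swaps: 3


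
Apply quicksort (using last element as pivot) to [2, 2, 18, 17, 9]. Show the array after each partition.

Partition 1: pivot=9 at index 2 -> [2, 2, 9, 17, 18]
Partition 2: pivot=2 at index 1 -> [2, 2, 9, 17, 18]
Partition 3: pivot=18 at index 4 -> [2, 2, 9, 17, 18]


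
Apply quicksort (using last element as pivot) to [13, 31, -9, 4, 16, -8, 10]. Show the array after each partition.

Partition 1: pivot=10 at index 3 -> [-9, 4, -8, 10, 16, 13, 31]
Partition 2: pivot=-8 at index 1 -> [-9, -8, 4, 10, 16, 13, 31]
Partition 3: pivot=31 at index 6 -> [-9, -8, 4, 10, 16, 13, 31]
Partition 4: pivot=13 at index 4 -> [-9, -8, 4, 10, 13, 16, 31]


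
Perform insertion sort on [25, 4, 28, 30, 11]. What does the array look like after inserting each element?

First element 25 is already 'sorted'
Insert 4: shifted 1 elements -> [4, 25, 28, 30, 11]
Insert 28: shifted 0 elements -> [4, 25, 28, 30, 11]
Insert 30: shifted 0 elements -> [4, 25, 28, 30, 11]
Insert 11: shifted 3 elements -> [4, 11, 25, 28, 30]


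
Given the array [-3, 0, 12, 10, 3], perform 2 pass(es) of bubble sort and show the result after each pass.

After pass 1: [-3, 0, 10, 3, 12] (2 swaps)
After pass 2: [-3, 0, 3, 10, 12] (1 swaps)
Total swaps: 3


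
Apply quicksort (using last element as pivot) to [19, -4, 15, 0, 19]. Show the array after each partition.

Partition 1: pivot=19 at index 4 -> [19, -4, 15, 0, 19]
Partition 2: pivot=0 at index 1 -> [-4, 0, 15, 19, 19]
Partition 3: pivot=19 at index 3 -> [-4, 0, 15, 19, 19]


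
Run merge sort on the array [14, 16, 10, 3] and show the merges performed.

Divide and conquer:
  Merge [14] + [16] -> [14, 16]
  Merge [10] + [3] -> [3, 10]
  Merge [14, 16] + [3, 10] -> [3, 10, 14, 16]


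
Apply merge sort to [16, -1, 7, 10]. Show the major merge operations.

Divide and conquer:
  Merge [16] + [-1] -> [-1, 16]
  Merge [7] + [10] -> [7, 10]
  Merge [-1, 16] + [7, 10] -> [-1, 7, 10, 16]


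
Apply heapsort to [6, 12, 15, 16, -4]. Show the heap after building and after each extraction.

Build heap: [16, 12, 15, 6, -4]
Extract 16: [15, 12, -4, 6, 16]
Extract 15: [12, 6, -4, 15, 16]
Extract 12: [6, -4, 12, 15, 16]
Extract 6: [-4, 6, 12, 15, 16]


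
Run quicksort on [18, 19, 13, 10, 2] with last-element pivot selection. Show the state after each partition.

Partition 1: pivot=2 at index 0 -> [2, 19, 13, 10, 18]
Partition 2: pivot=18 at index 3 -> [2, 13, 10, 18, 19]
Partition 3: pivot=10 at index 1 -> [2, 10, 13, 18, 19]


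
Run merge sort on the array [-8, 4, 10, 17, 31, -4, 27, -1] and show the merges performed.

Divide and conquer:
  Merge [-8] + [4] -> [-8, 4]
  Merge [10] + [17] -> [10, 17]
  Merge [-8, 4] + [10, 17] -> [-8, 4, 10, 17]
  Merge [31] + [-4] -> [-4, 31]
  Merge [27] + [-1] -> [-1, 27]
  Merge [-4, 31] + [-1, 27] -> [-4, -1, 27, 31]
  Merge [-8, 4, 10, 17] + [-4, -1, 27, 31] -> [-8, -4, -1, 4, 10, 17, 27, 31]


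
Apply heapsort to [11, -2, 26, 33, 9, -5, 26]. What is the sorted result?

Build heap: [33, 11, 26, -2, 9, -5, 26]
Extract 33: [26, 11, 26, -2, 9, -5, 33]
Extract 26: [26, 11, -5, -2, 9, 26, 33]
Extract 26: [11, 9, -5, -2, 26, 26, 33]
Extract 11: [9, -2, -5, 11, 26, 26, 33]
Extract 9: [-2, -5, 9, 11, 26, 26, 33]
Extract -2: [-5, -2, 9, 11, 26, 26, 33]


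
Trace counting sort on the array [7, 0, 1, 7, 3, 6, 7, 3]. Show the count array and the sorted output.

Count array: [1, 1, 0, 2, 0, 0, 1, 3]
(count[i] = number of elements equal to i)
Cumulative count: [1, 2, 2, 4, 4, 4, 5, 8]
Sorted: [0, 1, 3, 3, 6, 7, 7, 7]


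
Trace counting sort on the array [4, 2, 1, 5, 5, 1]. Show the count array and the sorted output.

Count array: [0, 2, 1, 0, 1, 2]
(count[i] = number of elements equal to i)
Cumulative count: [0, 2, 3, 3, 4, 6]
Sorted: [1, 1, 2, 4, 5, 5]


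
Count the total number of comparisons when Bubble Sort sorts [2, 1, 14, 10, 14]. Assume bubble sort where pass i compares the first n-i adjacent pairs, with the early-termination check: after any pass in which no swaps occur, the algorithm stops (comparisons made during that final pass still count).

Pass 1: compare adjacent pairs (0,1)..(3,4) = 4 comparison(s), 2 swap(s) -> [1, 2, 10, 14, 14]
Pass 2: compare adjacent pairs (0,1)..(2,3) = 3 comparison(s), 0 swap(s) -> [1, 2, 10, 14, 14]
No swaps in this pass, so bubble sort stops here.
Total comparisons: 4 + 3 = 7


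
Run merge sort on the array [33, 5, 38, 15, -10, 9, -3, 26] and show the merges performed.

Divide and conquer:
  Merge [33] + [5] -> [5, 33]
  Merge [38] + [15] -> [15, 38]
  Merge [5, 33] + [15, 38] -> [5, 15, 33, 38]
  Merge [-10] + [9] -> [-10, 9]
  Merge [-3] + [26] -> [-3, 26]
  Merge [-10, 9] + [-3, 26] -> [-10, -3, 9, 26]
  Merge [5, 15, 33, 38] + [-10, -3, 9, 26] -> [-10, -3, 5, 9, 15, 26, 33, 38]


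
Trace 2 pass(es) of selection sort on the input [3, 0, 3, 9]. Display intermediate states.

Pass 1: Select minimum 0 at index 1, swap -> [0, 3, 3, 9]
Pass 2: Select minimum 3 at index 1, swap -> [0, 3, 3, 9]


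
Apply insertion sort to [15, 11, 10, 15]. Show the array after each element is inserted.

First element 15 is already 'sorted'
Insert 11: shifted 1 elements -> [11, 15, 10, 15]
Insert 10: shifted 2 elements -> [10, 11, 15, 15]
Insert 15: shifted 0 elements -> [10, 11, 15, 15]


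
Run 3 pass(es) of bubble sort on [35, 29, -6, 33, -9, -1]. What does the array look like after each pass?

After pass 1: [29, -6, 33, -9, -1, 35] (5 swaps)
After pass 2: [-6, 29, -9, -1, 33, 35] (3 swaps)
After pass 3: [-6, -9, -1, 29, 33, 35] (2 swaps)
Total swaps: 10


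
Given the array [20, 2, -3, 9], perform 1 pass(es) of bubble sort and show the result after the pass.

After pass 1: [2, -3, 9, 20] (3 swaps)
Total swaps: 3


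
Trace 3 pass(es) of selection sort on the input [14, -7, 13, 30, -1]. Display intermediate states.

Pass 1: Select minimum -7 at index 1, swap -> [-7, 14, 13, 30, -1]
Pass 2: Select minimum -1 at index 4, swap -> [-7, -1, 13, 30, 14]
Pass 3: Select minimum 13 at index 2, swap -> [-7, -1, 13, 30, 14]


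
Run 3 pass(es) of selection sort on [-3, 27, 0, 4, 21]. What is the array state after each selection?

Pass 1: Select minimum -3 at index 0, swap -> [-3, 27, 0, 4, 21]
Pass 2: Select minimum 0 at index 2, swap -> [-3, 0, 27, 4, 21]
Pass 3: Select minimum 4 at index 3, swap -> [-3, 0, 4, 27, 21]


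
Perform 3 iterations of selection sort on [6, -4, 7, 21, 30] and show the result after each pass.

Pass 1: Select minimum -4 at index 1, swap -> [-4, 6, 7, 21, 30]
Pass 2: Select minimum 6 at index 1, swap -> [-4, 6, 7, 21, 30]
Pass 3: Select minimum 7 at index 2, swap -> [-4, 6, 7, 21, 30]


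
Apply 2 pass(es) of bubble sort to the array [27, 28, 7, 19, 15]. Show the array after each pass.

After pass 1: [27, 7, 19, 15, 28] (3 swaps)
After pass 2: [7, 19, 15, 27, 28] (3 swaps)
Total swaps: 6


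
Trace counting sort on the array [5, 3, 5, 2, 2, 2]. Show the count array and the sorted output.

Count array: [0, 0, 3, 1, 0, 2]
(count[i] = number of elements equal to i)
Cumulative count: [0, 0, 3, 4, 4, 6]
Sorted: [2, 2, 2, 3, 5, 5]


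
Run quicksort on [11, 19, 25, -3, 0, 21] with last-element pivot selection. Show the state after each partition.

Partition 1: pivot=21 at index 4 -> [11, 19, -3, 0, 21, 25]
Partition 2: pivot=0 at index 1 -> [-3, 0, 11, 19, 21, 25]
Partition 3: pivot=19 at index 3 -> [-3, 0, 11, 19, 21, 25]


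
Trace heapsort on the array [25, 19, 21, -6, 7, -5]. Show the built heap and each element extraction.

Build heap: [25, 19, 21, -6, 7, -5]
Extract 25: [21, 19, -5, -6, 7, 25]
Extract 21: [19, 7, -5, -6, 21, 25]
Extract 19: [7, -6, -5, 19, 21, 25]
Extract 7: [-5, -6, 7, 19, 21, 25]
Extract -5: [-6, -5, 7, 19, 21, 25]


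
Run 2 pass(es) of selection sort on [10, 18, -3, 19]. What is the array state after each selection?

Pass 1: Select minimum -3 at index 2, swap -> [-3, 18, 10, 19]
Pass 2: Select minimum 10 at index 2, swap -> [-3, 10, 18, 19]


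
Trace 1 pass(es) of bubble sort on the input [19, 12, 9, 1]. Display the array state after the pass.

After pass 1: [12, 9, 1, 19] (3 swaps)
Total swaps: 3


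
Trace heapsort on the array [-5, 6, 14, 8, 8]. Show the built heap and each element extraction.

Build heap: [14, 8, -5, 6, 8]
Extract 14: [8, 8, -5, 6, 14]
Extract 8: [8, 6, -5, 8, 14]
Extract 8: [6, -5, 8, 8, 14]
Extract 6: [-5, 6, 8, 8, 14]


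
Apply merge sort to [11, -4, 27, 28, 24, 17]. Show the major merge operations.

Divide and conquer:
  Merge [-4] + [27] -> [-4, 27]
  Merge [11] + [-4, 27] -> [-4, 11, 27]
  Merge [24] + [17] -> [17, 24]
  Merge [28] + [17, 24] -> [17, 24, 28]
  Merge [-4, 11, 27] + [17, 24, 28] -> [-4, 11, 17, 24, 27, 28]


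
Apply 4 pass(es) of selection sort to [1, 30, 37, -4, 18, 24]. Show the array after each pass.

Pass 1: Select minimum -4 at index 3, swap -> [-4, 30, 37, 1, 18, 24]
Pass 2: Select minimum 1 at index 3, swap -> [-4, 1, 37, 30, 18, 24]
Pass 3: Select minimum 18 at index 4, swap -> [-4, 1, 18, 30, 37, 24]
Pass 4: Select minimum 24 at index 5, swap -> [-4, 1, 18, 24, 37, 30]


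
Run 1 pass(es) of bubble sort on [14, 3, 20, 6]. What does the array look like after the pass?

After pass 1: [3, 14, 6, 20] (2 swaps)
Total swaps: 2


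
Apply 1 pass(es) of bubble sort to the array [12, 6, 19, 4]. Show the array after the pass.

After pass 1: [6, 12, 4, 19] (2 swaps)
Total swaps: 2


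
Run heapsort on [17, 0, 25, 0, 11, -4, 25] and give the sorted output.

Build heap: [25, 11, 25, 0, 0, -4, 17]
Extract 25: [25, 11, 17, 0, 0, -4, 25]
Extract 25: [17, 11, -4, 0, 0, 25, 25]
Extract 17: [11, 0, -4, 0, 17, 25, 25]
Extract 11: [0, 0, -4, 11, 17, 25, 25]
Extract 0: [0, -4, 0, 11, 17, 25, 25]
Extract 0: [-4, 0, 0, 11, 17, 25, 25]


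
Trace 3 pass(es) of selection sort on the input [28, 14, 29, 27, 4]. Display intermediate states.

Pass 1: Select minimum 4 at index 4, swap -> [4, 14, 29, 27, 28]
Pass 2: Select minimum 14 at index 1, swap -> [4, 14, 29, 27, 28]
Pass 3: Select minimum 27 at index 3, swap -> [4, 14, 27, 29, 28]


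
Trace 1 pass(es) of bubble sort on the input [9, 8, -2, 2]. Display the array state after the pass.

After pass 1: [8, -2, 2, 9] (3 swaps)
Total swaps: 3


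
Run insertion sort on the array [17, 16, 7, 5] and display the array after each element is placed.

First element 17 is already 'sorted'
Insert 16: shifted 1 elements -> [16, 17, 7, 5]
Insert 7: shifted 2 elements -> [7, 16, 17, 5]
Insert 5: shifted 3 elements -> [5, 7, 16, 17]


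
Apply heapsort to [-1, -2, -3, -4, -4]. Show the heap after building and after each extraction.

Build heap: [-1, -2, -3, -4, -4]
Extract -1: [-2, -4, -3, -4, -1]
Extract -2: [-3, -4, -4, -2, -1]
Extract -3: [-4, -4, -3, -2, -1]
Extract -4: [-4, -4, -3, -2, -1]


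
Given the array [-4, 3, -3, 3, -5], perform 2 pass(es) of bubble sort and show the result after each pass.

After pass 1: [-4, -3, 3, -5, 3] (2 swaps)
After pass 2: [-4, -3, -5, 3, 3] (1 swaps)
Total swaps: 3


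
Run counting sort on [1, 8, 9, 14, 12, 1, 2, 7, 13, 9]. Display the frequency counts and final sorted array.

Count array: [0, 2, 1, 0, 0, 0, 0, 1, 1, 2, 0, 0, 1, 1, 1]
(count[i] = number of elements equal to i)
Cumulative count: [0, 2, 3, 3, 3, 3, 3, 4, 5, 7, 7, 7, 8, 9, 10]
Sorted: [1, 1, 2, 7, 8, 9, 9, 12, 13, 14]


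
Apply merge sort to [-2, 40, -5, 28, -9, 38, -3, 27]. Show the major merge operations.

Divide and conquer:
  Merge [-2] + [40] -> [-2, 40]
  Merge [-5] + [28] -> [-5, 28]
  Merge [-2, 40] + [-5, 28] -> [-5, -2, 28, 40]
  Merge [-9] + [38] -> [-9, 38]
  Merge [-3] + [27] -> [-3, 27]
  Merge [-9, 38] + [-3, 27] -> [-9, -3, 27, 38]
  Merge [-5, -2, 28, 40] + [-9, -3, 27, 38] -> [-9, -5, -3, -2, 27, 28, 38, 40]


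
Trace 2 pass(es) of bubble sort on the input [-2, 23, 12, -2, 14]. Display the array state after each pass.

After pass 1: [-2, 12, -2, 14, 23] (3 swaps)
After pass 2: [-2, -2, 12, 14, 23] (1 swaps)
Total swaps: 4


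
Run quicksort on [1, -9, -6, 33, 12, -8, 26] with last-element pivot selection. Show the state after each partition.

Partition 1: pivot=26 at index 5 -> [1, -9, -6, 12, -8, 26, 33]
Partition 2: pivot=-8 at index 1 -> [-9, -8, -6, 12, 1, 26, 33]
Partition 3: pivot=1 at index 3 -> [-9, -8, -6, 1, 12, 26, 33]


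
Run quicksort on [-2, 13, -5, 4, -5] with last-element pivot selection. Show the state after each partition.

Partition 1: pivot=-5 at index 1 -> [-5, -5, -2, 4, 13]
Partition 2: pivot=13 at index 4 -> [-5, -5, -2, 4, 13]
Partition 3: pivot=4 at index 3 -> [-5, -5, -2, 4, 13]


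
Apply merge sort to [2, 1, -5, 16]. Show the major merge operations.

Divide and conquer:
  Merge [2] + [1] -> [1, 2]
  Merge [-5] + [16] -> [-5, 16]
  Merge [1, 2] + [-5, 16] -> [-5, 1, 2, 16]


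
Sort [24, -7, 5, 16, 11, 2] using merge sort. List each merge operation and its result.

Divide and conquer:
  Merge [-7] + [5] -> [-7, 5]
  Merge [24] + [-7, 5] -> [-7, 5, 24]
  Merge [11] + [2] -> [2, 11]
  Merge [16] + [2, 11] -> [2, 11, 16]
  Merge [-7, 5, 24] + [2, 11, 16] -> [-7, 2, 5, 11, 16, 24]


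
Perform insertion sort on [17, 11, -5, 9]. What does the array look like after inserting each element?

First element 17 is already 'sorted'
Insert 11: shifted 1 elements -> [11, 17, -5, 9]
Insert -5: shifted 2 elements -> [-5, 11, 17, 9]
Insert 9: shifted 2 elements -> [-5, 9, 11, 17]


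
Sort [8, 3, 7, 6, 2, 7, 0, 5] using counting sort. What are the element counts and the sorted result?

Count array: [1, 0, 1, 1, 0, 1, 1, 2, 1]
(count[i] = number of elements equal to i)
Cumulative count: [1, 1, 2, 3, 3, 4, 5, 7, 8]
Sorted: [0, 2, 3, 5, 6, 7, 7, 8]


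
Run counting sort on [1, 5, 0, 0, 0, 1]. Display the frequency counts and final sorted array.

Count array: [3, 2, 0, 0, 0, 1]
(count[i] = number of elements equal to i)
Cumulative count: [3, 5, 5, 5, 5, 6]
Sorted: [0, 0, 0, 1, 1, 5]


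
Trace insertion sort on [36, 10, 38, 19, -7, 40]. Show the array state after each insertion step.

First element 36 is already 'sorted'
Insert 10: shifted 1 elements -> [10, 36, 38, 19, -7, 40]
Insert 38: shifted 0 elements -> [10, 36, 38, 19, -7, 40]
Insert 19: shifted 2 elements -> [10, 19, 36, 38, -7, 40]
Insert -7: shifted 4 elements -> [-7, 10, 19, 36, 38, 40]
Insert 40: shifted 0 elements -> [-7, 10, 19, 36, 38, 40]


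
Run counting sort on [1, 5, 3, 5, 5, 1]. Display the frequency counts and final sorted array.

Count array: [0, 2, 0, 1, 0, 3]
(count[i] = number of elements equal to i)
Cumulative count: [0, 2, 2, 3, 3, 6]
Sorted: [1, 1, 3, 5, 5, 5]


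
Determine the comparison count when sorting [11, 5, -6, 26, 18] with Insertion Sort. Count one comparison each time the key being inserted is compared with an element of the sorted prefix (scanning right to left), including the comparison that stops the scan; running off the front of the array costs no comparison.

Insert 5: 11 > 5 (shift), reached front = 1 comparison(s) -> [5, 11, -6, 26, 18]
Insert -6: 11 > -6 (shift), 5 > -6 (shift), reached front = 2 comparison(s) -> [-6, 5, 11, 26, 18]
Insert 26: 11 <= 26 (stop) = 1 comparison(s) -> [-6, 5, 11, 26, 18]
Insert 18: 26 > 18 (shift), 11 <= 18 (stop) = 2 comparison(s) -> [-6, 5, 11, 18, 26]
Total comparisons: 1 + 2 + 1 + 2 = 6


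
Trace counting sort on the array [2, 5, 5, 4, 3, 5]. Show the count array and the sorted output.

Count array: [0, 0, 1, 1, 1, 3]
(count[i] = number of elements equal to i)
Cumulative count: [0, 0, 1, 2, 3, 6]
Sorted: [2, 3, 4, 5, 5, 5]


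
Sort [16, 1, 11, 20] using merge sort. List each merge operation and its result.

Divide and conquer:
  Merge [16] + [1] -> [1, 16]
  Merge [11] + [20] -> [11, 20]
  Merge [1, 16] + [11, 20] -> [1, 11, 16, 20]


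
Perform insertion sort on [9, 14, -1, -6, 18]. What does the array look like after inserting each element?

First element 9 is already 'sorted'
Insert 14: shifted 0 elements -> [9, 14, -1, -6, 18]
Insert -1: shifted 2 elements -> [-1, 9, 14, -6, 18]
Insert -6: shifted 3 elements -> [-6, -1, 9, 14, 18]
Insert 18: shifted 0 elements -> [-6, -1, 9, 14, 18]


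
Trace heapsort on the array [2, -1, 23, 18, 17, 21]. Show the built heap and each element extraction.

Build heap: [23, 18, 21, -1, 17, 2]
Extract 23: [21, 18, 2, -1, 17, 23]
Extract 21: [18, 17, 2, -1, 21, 23]
Extract 18: [17, -1, 2, 18, 21, 23]
Extract 17: [2, -1, 17, 18, 21, 23]
Extract 2: [-1, 2, 17, 18, 21, 23]


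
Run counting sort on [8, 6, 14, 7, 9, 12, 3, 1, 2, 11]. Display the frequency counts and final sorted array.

Count array: [0, 1, 1, 1, 0, 0, 1, 1, 1, 1, 0, 1, 1, 0, 1]
(count[i] = number of elements equal to i)
Cumulative count: [0, 1, 2, 3, 3, 3, 4, 5, 6, 7, 7, 8, 9, 9, 10]
Sorted: [1, 2, 3, 6, 7, 8, 9, 11, 12, 14]


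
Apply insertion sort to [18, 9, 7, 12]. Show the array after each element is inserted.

First element 18 is already 'sorted'
Insert 9: shifted 1 elements -> [9, 18, 7, 12]
Insert 7: shifted 2 elements -> [7, 9, 18, 12]
Insert 12: shifted 1 elements -> [7, 9, 12, 18]


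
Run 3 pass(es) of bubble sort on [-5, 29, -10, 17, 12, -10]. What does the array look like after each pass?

After pass 1: [-5, -10, 17, 12, -10, 29] (4 swaps)
After pass 2: [-10, -5, 12, -10, 17, 29] (3 swaps)
After pass 3: [-10, -5, -10, 12, 17, 29] (1 swaps)
Total swaps: 8


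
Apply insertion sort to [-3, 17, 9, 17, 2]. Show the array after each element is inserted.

First element -3 is already 'sorted'
Insert 17: shifted 0 elements -> [-3, 17, 9, 17, 2]
Insert 9: shifted 1 elements -> [-3, 9, 17, 17, 2]
Insert 17: shifted 0 elements -> [-3, 9, 17, 17, 2]
Insert 2: shifted 3 elements -> [-3, 2, 9, 17, 17]


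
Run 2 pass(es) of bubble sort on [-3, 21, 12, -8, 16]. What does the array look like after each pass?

After pass 1: [-3, 12, -8, 16, 21] (3 swaps)
After pass 2: [-3, -8, 12, 16, 21] (1 swaps)
Total swaps: 4


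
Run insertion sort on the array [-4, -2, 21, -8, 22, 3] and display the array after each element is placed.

First element -4 is already 'sorted'
Insert -2: shifted 0 elements -> [-4, -2, 21, -8, 22, 3]
Insert 21: shifted 0 elements -> [-4, -2, 21, -8, 22, 3]
Insert -8: shifted 3 elements -> [-8, -4, -2, 21, 22, 3]
Insert 22: shifted 0 elements -> [-8, -4, -2, 21, 22, 3]
Insert 3: shifted 2 elements -> [-8, -4, -2, 3, 21, 22]


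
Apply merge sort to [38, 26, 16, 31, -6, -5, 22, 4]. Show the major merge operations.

Divide and conquer:
  Merge [38] + [26] -> [26, 38]
  Merge [16] + [31] -> [16, 31]
  Merge [26, 38] + [16, 31] -> [16, 26, 31, 38]
  Merge [-6] + [-5] -> [-6, -5]
  Merge [22] + [4] -> [4, 22]
  Merge [-6, -5] + [4, 22] -> [-6, -5, 4, 22]
  Merge [16, 26, 31, 38] + [-6, -5, 4, 22] -> [-6, -5, 4, 16, 22, 26, 31, 38]


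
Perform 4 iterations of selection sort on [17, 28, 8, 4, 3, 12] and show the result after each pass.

Pass 1: Select minimum 3 at index 4, swap -> [3, 28, 8, 4, 17, 12]
Pass 2: Select minimum 4 at index 3, swap -> [3, 4, 8, 28, 17, 12]
Pass 3: Select minimum 8 at index 2, swap -> [3, 4, 8, 28, 17, 12]
Pass 4: Select minimum 12 at index 5, swap -> [3, 4, 8, 12, 17, 28]


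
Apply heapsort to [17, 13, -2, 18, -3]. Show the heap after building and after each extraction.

Build heap: [18, 17, -2, 13, -3]
Extract 18: [17, 13, -2, -3, 18]
Extract 17: [13, -3, -2, 17, 18]
Extract 13: [-2, -3, 13, 17, 18]
Extract -2: [-3, -2, 13, 17, 18]


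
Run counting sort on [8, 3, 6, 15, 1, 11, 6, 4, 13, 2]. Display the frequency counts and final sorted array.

Count array: [0, 1, 1, 1, 1, 0, 2, 0, 1, 0, 0, 1, 0, 1, 0, 1]
(count[i] = number of elements equal to i)
Cumulative count: [0, 1, 2, 3, 4, 4, 6, 6, 7, 7, 7, 8, 8, 9, 9, 10]
Sorted: [1, 2, 3, 4, 6, 6, 8, 11, 13, 15]


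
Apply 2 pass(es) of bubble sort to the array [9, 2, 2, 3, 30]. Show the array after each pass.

After pass 1: [2, 2, 3, 9, 30] (3 swaps)
After pass 2: [2, 2, 3, 9, 30] (0 swaps)
Total swaps: 3


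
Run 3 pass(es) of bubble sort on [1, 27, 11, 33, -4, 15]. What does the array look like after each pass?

After pass 1: [1, 11, 27, -4, 15, 33] (3 swaps)
After pass 2: [1, 11, -4, 15, 27, 33] (2 swaps)
After pass 3: [1, -4, 11, 15, 27, 33] (1 swaps)
Total swaps: 6


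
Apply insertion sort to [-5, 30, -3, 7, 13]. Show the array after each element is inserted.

First element -5 is already 'sorted'
Insert 30: shifted 0 elements -> [-5, 30, -3, 7, 13]
Insert -3: shifted 1 elements -> [-5, -3, 30, 7, 13]
Insert 7: shifted 1 elements -> [-5, -3, 7, 30, 13]
Insert 13: shifted 1 elements -> [-5, -3, 7, 13, 30]


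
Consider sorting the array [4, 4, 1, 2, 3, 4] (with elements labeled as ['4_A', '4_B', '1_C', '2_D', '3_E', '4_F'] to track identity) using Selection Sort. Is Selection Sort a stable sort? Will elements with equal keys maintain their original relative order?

Trace Selection Sort on the labeled array (the key is the number; the letter only tracks identity):
  Pass 1: minimum of unsorted part is 1_C at index 2; swap it with 4_A at index 0 -> [1_C, 4_B, 4_A, 2_D, 3_E, 4_F]
  Pass 2: minimum of unsorted part is 2_D at index 3; swap it with 4_B at index 1 -> [1_C, 2_D, 4_A, 4_B, 3_E, 4_F]
  Pass 3: minimum of unsorted part is 3_E at index 4; swap it with 4_A at index 2 -> [1_C, 2_D, 3_E, 4_B, 4_A, 4_F]
  Pass 4: minimum 4_B is already at index 3; no swap -> [1_C, 2_D, 3_E, 4_B, 4_A, 4_F]
  Pass 5: minimum 4_A is already at index 4; no swap -> [1_C, 2_D, 3_E, 4_B, 4_A, 4_F]
Final order: [1_C, 2_D, 3_E, 4_B, 4_A, 4_F]
Equal keys:
  value 4: originally 4_A, 4_B, 4_F; after sorting 4_B, 4_A, 4_F -> order changed
Equal keys were reordered, so Selection Sort is not stable: the long-range swap that moves the minimum into place can carry an element past an equal key. (One such input is enough; an unstable sort may happen to preserve order on other inputs, but it gives no guarantee.)
Answer: Not stable


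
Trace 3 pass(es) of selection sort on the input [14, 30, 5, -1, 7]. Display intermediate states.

Pass 1: Select minimum -1 at index 3, swap -> [-1, 30, 5, 14, 7]
Pass 2: Select minimum 5 at index 2, swap -> [-1, 5, 30, 14, 7]
Pass 3: Select minimum 7 at index 4, swap -> [-1, 5, 7, 14, 30]


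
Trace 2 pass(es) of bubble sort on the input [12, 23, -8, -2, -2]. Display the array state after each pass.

After pass 1: [12, -8, -2, -2, 23] (3 swaps)
After pass 2: [-8, -2, -2, 12, 23] (3 swaps)
Total swaps: 6


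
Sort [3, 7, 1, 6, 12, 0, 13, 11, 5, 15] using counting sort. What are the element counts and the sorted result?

Count array: [1, 1, 0, 1, 0, 1, 1, 1, 0, 0, 0, 1, 1, 1, 0, 1]
(count[i] = number of elements equal to i)
Cumulative count: [1, 2, 2, 3, 3, 4, 5, 6, 6, 6, 6, 7, 8, 9, 9, 10]
Sorted: [0, 1, 3, 5, 6, 7, 11, 12, 13, 15]


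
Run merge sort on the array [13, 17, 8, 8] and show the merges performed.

Divide and conquer:
  Merge [13] + [17] -> [13, 17]
  Merge [8] + [8] -> [8, 8]
  Merge [13, 17] + [8, 8] -> [8, 8, 13, 17]


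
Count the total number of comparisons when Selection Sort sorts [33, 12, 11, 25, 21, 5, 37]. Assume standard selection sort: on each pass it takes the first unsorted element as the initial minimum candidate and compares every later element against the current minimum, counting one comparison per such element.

Pass 1: scan indices 1..6 for the minimum = 6 comparison(s); min is 5, place at index 0 -> [5, 12, 11, 25, 21, 33, 37]
Pass 2: scan indices 2..6 for the minimum = 5 comparison(s); min is 11, place at index 1 -> [5, 11, 12, 25, 21, 33, 37]
Pass 3: scan indices 3..6 for the minimum = 4 comparison(s); min is 12, place at index 2 -> [5, 11, 12, 25, 21, 33, 37]
Pass 4: scan indices 4..6 for the minimum = 3 comparison(s); min is 21, place at index 3 -> [5, 11, 12, 21, 25, 33, 37]
Pass 5: scan indices 5..6 for the minimum = 2 comparison(s); min is 25, place at index 4 -> [5, 11, 12, 21, 25, 33, 37]
Pass 6: scan indices 6..6 for the minimum = 1 comparison(s); min is 33, place at index 5 -> [5, 11, 12, 21, 25, 33, 37]
Selection sort always scans the whole unsorted suffix, so the count is (n-1) + (n-2) + ... + 1 = n(n-1)/2 = 7*6/2 = 21 regardless of the input order.
Total comparisons: 6 + 5 + 4 + 3 + 2 + 1 = 21


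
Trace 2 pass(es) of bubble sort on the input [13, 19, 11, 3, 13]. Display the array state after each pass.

After pass 1: [13, 11, 3, 13, 19] (3 swaps)
After pass 2: [11, 3, 13, 13, 19] (2 swaps)
Total swaps: 5


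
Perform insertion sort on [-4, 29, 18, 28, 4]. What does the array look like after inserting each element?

First element -4 is already 'sorted'
Insert 29: shifted 0 elements -> [-4, 29, 18, 28, 4]
Insert 18: shifted 1 elements -> [-4, 18, 29, 28, 4]
Insert 28: shifted 1 elements -> [-4, 18, 28, 29, 4]
Insert 4: shifted 3 elements -> [-4, 4, 18, 28, 29]


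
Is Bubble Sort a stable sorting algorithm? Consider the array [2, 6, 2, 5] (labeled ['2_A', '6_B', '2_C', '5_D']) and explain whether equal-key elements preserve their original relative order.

Trace Bubble Sort on the labeled array (the key is the number; the letter only tracks identity):
  After pass 1: [2_A, 2_C, 5_D, 6_B]
  After pass 2: [2_A, 2_C, 5_D, 6_B] (no swaps, done)
Final order: [2_A, 2_C, 5_D, 6_B]
Equal keys:
  value 2: originally 2_A, 2_C; after sorting 2_A, 2_C -> order preserved
All equal keys kept their original relative order. Bubble Sort is stable: it only swaps adjacent elements when the left one is strictly greater, so equal keys never move past each other.
Answer: Stable


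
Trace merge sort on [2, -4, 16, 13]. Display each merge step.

Divide and conquer:
  Merge [2] + [-4] -> [-4, 2]
  Merge [16] + [13] -> [13, 16]
  Merge [-4, 2] + [13, 16] -> [-4, 2, 13, 16]


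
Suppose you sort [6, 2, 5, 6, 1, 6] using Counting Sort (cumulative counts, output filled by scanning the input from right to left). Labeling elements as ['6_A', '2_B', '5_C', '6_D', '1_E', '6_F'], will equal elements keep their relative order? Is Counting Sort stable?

Trace Counting Sort on the labeled array (the key is the number; the letter only tracks identity):
  Counts for values 0..6: [0, 1, 1, 0, 0, 1, 3]
  Cumulative counts: [0, 1, 2, 2, 2, 3, 6]
  Scan right to left: place 6_F at output index 5
  Scan right to left: place 1_E at output index 0
  Scan right to left: place 6_D at output index 4
  Scan right to left: place 5_C at output index 2
  Scan right to left: place 2_B at output index 1
  Scan right to left: place 6_A at output index 3
  Output: [1_E, 2_B, 5_C, 6_A, 6_D, 6_F]
Equal keys:
  value 6: originally 6_A, 6_D, 6_F; after sorting 6_A, 6_D, 6_F -> order preserved
All equal keys kept their original relative order. Counting Sort is stable: scanning the input right to left with decreasing cumulative counts places later duplicates at later output positions.
Answer: Stable


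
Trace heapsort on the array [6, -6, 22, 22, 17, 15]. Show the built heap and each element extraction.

Build heap: [22, 17, 22, -6, 6, 15]
Extract 22: [22, 17, 15, -6, 6, 22]
Extract 22: [17, 6, 15, -6, 22, 22]
Extract 17: [15, 6, -6, 17, 22, 22]
Extract 15: [6, -6, 15, 17, 22, 22]
Extract 6: [-6, 6, 15, 17, 22, 22]


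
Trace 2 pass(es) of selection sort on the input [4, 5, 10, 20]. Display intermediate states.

Pass 1: Select minimum 4 at index 0, swap -> [4, 5, 10, 20]
Pass 2: Select minimum 5 at index 1, swap -> [4, 5, 10, 20]


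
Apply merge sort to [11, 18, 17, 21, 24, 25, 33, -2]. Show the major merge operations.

Divide and conquer:
  Merge [11] + [18] -> [11, 18]
  Merge [17] + [21] -> [17, 21]
  Merge [11, 18] + [17, 21] -> [11, 17, 18, 21]
  Merge [24] + [25] -> [24, 25]
  Merge [33] + [-2] -> [-2, 33]
  Merge [24, 25] + [-2, 33] -> [-2, 24, 25, 33]
  Merge [11, 17, 18, 21] + [-2, 24, 25, 33] -> [-2, 11, 17, 18, 21, 24, 25, 33]


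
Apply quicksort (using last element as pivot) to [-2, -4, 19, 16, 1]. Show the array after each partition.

Partition 1: pivot=1 at index 2 -> [-2, -4, 1, 16, 19]
Partition 2: pivot=-4 at index 0 -> [-4, -2, 1, 16, 19]
Partition 3: pivot=19 at index 4 -> [-4, -2, 1, 16, 19]


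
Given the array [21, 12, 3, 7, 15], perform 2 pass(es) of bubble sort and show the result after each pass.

After pass 1: [12, 3, 7, 15, 21] (4 swaps)
After pass 2: [3, 7, 12, 15, 21] (2 swaps)
Total swaps: 6


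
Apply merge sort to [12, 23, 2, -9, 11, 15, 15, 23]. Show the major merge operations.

Divide and conquer:
  Merge [12] + [23] -> [12, 23]
  Merge [2] + [-9] -> [-9, 2]
  Merge [12, 23] + [-9, 2] -> [-9, 2, 12, 23]
  Merge [11] + [15] -> [11, 15]
  Merge [15] + [23] -> [15, 23]
  Merge [11, 15] + [15, 23] -> [11, 15, 15, 23]
  Merge [-9, 2, 12, 23] + [11, 15, 15, 23] -> [-9, 2, 11, 12, 15, 15, 23, 23]


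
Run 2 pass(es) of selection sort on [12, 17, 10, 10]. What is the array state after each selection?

Pass 1: Select minimum 10 at index 2, swap -> [10, 17, 12, 10]
Pass 2: Select minimum 10 at index 3, swap -> [10, 10, 12, 17]


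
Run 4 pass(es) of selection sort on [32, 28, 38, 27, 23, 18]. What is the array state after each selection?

Pass 1: Select minimum 18 at index 5, swap -> [18, 28, 38, 27, 23, 32]
Pass 2: Select minimum 23 at index 4, swap -> [18, 23, 38, 27, 28, 32]
Pass 3: Select minimum 27 at index 3, swap -> [18, 23, 27, 38, 28, 32]
Pass 4: Select minimum 28 at index 4, swap -> [18, 23, 27, 28, 38, 32]


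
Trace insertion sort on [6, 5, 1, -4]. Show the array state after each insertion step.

First element 6 is already 'sorted'
Insert 5: shifted 1 elements -> [5, 6, 1, -4]
Insert 1: shifted 2 elements -> [1, 5, 6, -4]
Insert -4: shifted 3 elements -> [-4, 1, 5, 6]


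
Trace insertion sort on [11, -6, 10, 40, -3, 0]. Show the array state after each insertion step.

First element 11 is already 'sorted'
Insert -6: shifted 1 elements -> [-6, 11, 10, 40, -3, 0]
Insert 10: shifted 1 elements -> [-6, 10, 11, 40, -3, 0]
Insert 40: shifted 0 elements -> [-6, 10, 11, 40, -3, 0]
Insert -3: shifted 3 elements -> [-6, -3, 10, 11, 40, 0]
Insert 0: shifted 3 elements -> [-6, -3, 0, 10, 11, 40]


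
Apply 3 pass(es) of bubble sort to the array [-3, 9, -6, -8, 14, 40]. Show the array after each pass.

After pass 1: [-3, -6, -8, 9, 14, 40] (2 swaps)
After pass 2: [-6, -8, -3, 9, 14, 40] (2 swaps)
After pass 3: [-8, -6, -3, 9, 14, 40] (1 swaps)
Total swaps: 5


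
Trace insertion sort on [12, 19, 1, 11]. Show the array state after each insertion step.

First element 12 is already 'sorted'
Insert 19: shifted 0 elements -> [12, 19, 1, 11]
Insert 1: shifted 2 elements -> [1, 12, 19, 11]
Insert 11: shifted 2 elements -> [1, 11, 12, 19]


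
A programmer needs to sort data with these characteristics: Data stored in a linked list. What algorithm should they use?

Best choice: Merge sort
Reason: Merge sort doesn't require random access; can be done in O(1) extra space for linked lists


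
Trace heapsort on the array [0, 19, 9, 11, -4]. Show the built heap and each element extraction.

Build heap: [19, 11, 9, 0, -4]
Extract 19: [11, 0, 9, -4, 19]
Extract 11: [9, 0, -4, 11, 19]
Extract 9: [0, -4, 9, 11, 19]
Extract 0: [-4, 0, 9, 11, 19]


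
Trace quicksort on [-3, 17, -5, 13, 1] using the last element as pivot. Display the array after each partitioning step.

Partition 1: pivot=1 at index 2 -> [-3, -5, 1, 13, 17]
Partition 2: pivot=-5 at index 0 -> [-5, -3, 1, 13, 17]
Partition 3: pivot=17 at index 4 -> [-5, -3, 1, 13, 17]


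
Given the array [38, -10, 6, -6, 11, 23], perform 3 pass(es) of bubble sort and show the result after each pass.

After pass 1: [-10, 6, -6, 11, 23, 38] (5 swaps)
After pass 2: [-10, -6, 6, 11, 23, 38] (1 swaps)
After pass 3: [-10, -6, 6, 11, 23, 38] (0 swaps)
Total swaps: 6


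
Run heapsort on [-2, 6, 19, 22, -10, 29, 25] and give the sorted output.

Build heap: [29, 22, 25, 6, -10, 19, -2]
Extract 29: [25, 22, 19, 6, -10, -2, 29]
Extract 25: [22, 6, 19, -2, -10, 25, 29]
Extract 22: [19, 6, -10, -2, 22, 25, 29]
Extract 19: [6, -2, -10, 19, 22, 25, 29]
Extract 6: [-2, -10, 6, 19, 22, 25, 29]
Extract -2: [-10, -2, 6, 19, 22, 25, 29]


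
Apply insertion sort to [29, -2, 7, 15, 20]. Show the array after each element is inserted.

First element 29 is already 'sorted'
Insert -2: shifted 1 elements -> [-2, 29, 7, 15, 20]
Insert 7: shifted 1 elements -> [-2, 7, 29, 15, 20]
Insert 15: shifted 1 elements -> [-2, 7, 15, 29, 20]
Insert 20: shifted 1 elements -> [-2, 7, 15, 20, 29]


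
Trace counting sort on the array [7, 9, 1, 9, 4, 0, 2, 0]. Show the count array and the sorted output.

Count array: [2, 1, 1, 0, 1, 0, 0, 1, 0, 2]
(count[i] = number of elements equal to i)
Cumulative count: [2, 3, 4, 4, 5, 5, 5, 6, 6, 8]
Sorted: [0, 0, 1, 2, 4, 7, 9, 9]


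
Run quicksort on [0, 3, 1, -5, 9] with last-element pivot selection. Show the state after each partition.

Partition 1: pivot=9 at index 4 -> [0, 3, 1, -5, 9]
Partition 2: pivot=-5 at index 0 -> [-5, 3, 1, 0, 9]
Partition 3: pivot=0 at index 1 -> [-5, 0, 1, 3, 9]
Partition 4: pivot=3 at index 3 -> [-5, 0, 1, 3, 9]
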